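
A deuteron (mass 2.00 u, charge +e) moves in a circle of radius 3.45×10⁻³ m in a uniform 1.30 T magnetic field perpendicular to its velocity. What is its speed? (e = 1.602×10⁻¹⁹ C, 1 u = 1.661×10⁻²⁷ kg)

v ≈ 2.16×10⁵ m/s

From |q|vB = mv²/r, v = |q|Br/m.
v = (1.602×10⁻¹⁹)(1.30)(3.45×10⁻³)/3.322×10⁻²⁷ ≈ 2.16×10⁵ m/s.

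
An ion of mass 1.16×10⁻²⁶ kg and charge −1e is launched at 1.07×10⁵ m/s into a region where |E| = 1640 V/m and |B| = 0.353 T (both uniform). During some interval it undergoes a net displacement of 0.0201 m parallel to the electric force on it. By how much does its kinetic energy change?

The magnetic force is always ⟂ v and does no work; only the electric force changes KE.
ΔKE = F_E · d = |q|E d = (1.602×10⁻¹⁹)(1640)(0.0201) ≈ 5.28×10⁻¹⁸ J.

ΔKE ≈ 5.28×10⁻¹⁸ J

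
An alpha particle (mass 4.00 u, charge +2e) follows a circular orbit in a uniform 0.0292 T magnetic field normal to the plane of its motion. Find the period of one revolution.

The cyclotron period depends only on m, q, B: T = 2πm/(|q|B).
T = 2π(6.644×10⁻²⁷)/((3.204×10⁻¹⁹)(0.0292)) ≈ 4.46×10⁻⁶ s.

T ≈ 4.46×10⁻⁶ s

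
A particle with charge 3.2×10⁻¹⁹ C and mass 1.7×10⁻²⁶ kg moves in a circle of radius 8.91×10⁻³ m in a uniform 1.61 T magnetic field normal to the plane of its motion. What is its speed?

v ≈ 2.70×10⁵ m/s

From |q|vB = mv²/r, v = |q|Br/m.
v = (3.2×10⁻¹⁹)(1.61)(8.91×10⁻³)/1.7×10⁻²⁶ ≈ 2.70×10⁵ m/s.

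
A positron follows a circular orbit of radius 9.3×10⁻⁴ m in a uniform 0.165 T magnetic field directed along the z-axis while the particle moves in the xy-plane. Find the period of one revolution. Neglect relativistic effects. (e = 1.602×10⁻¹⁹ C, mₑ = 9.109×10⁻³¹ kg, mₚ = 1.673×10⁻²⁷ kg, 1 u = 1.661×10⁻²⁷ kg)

The cyclotron period depends only on m, q, B: T = 2πm/(|q|B).
T = 2π(9.109×10⁻³¹)/((1.602×10⁻¹⁹)(0.165)) ≈ 2.17×10⁻¹⁰ s.

T ≈ 2.17×10⁻¹⁰ s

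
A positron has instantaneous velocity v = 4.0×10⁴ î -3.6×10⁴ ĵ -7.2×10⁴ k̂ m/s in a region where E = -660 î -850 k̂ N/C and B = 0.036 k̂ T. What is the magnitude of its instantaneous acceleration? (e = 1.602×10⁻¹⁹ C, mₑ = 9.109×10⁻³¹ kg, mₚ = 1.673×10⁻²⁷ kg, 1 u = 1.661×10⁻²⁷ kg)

|a| ≈ 4.53×10¹⁴ m/s²

v×B = (-1300, -1440, 0) N/C.
E + v×B = (-1960, -1440, -850) N/C.
F = q(E + v×B) = (1.602×10⁻¹⁹ C)·(-1960, -1440, -850) = (-3.13×10⁻¹⁶, -2.31×10⁻¹⁶, -1.36×10⁻¹⁶) N.
|a| = |F|/m = 4.122×10⁻¹⁶/9.109×10⁻³¹ ≈ 4.53×10¹⁴ m/s².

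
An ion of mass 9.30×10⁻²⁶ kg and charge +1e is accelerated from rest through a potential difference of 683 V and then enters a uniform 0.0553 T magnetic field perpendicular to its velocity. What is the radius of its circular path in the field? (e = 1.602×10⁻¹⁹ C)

r ≈ 0.509 m

Acceleration: |q|V = ½mv² ⇒ v = √(2|q|V/m) = √(2·1.602×10⁻¹⁹·683/9.30×10⁻²⁶) ≈ 4.851×10⁴ m/s.
In the field: r = mv/(|q|B) = (9.30×10⁻²⁶)(4.851×10⁴)/((1.602×10⁻¹⁹)(0.0553)) ≈ 0.509 m.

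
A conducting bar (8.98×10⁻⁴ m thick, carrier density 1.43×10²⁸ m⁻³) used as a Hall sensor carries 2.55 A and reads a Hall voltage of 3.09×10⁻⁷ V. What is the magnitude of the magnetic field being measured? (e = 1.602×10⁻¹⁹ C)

From V_H = IB/(n e t), B = V_H n e t / I.
B = (3.09×10⁻⁷)(1.43×10²⁸)(1.602×10⁻¹⁹)(8.98×10⁻⁴)/2.55 ≈ 0.249 T.

B ≈ 0.249 T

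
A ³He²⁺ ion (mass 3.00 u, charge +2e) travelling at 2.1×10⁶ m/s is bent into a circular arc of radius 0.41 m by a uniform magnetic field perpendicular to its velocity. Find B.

B ≈ 0.080 T

From |q|vB = mv²/r, B = mv/(|q|r).
B = (4.983×10⁻²⁷)(2.1×10⁶)/((3.204×10⁻¹⁹)(0.41)) ≈ 0.080 T.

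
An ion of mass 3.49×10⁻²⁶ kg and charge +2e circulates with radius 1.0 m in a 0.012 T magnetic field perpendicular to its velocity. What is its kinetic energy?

KE ≈ 2.1×10⁻¹⁶ J

v = |q|Br/m, then KE = ½mv² = (qBr)²/(2m).
v = (3.204×10⁻¹⁹)(0.012)(1.0)/3.49×10⁻²⁶ ≈ 1.102×10⁵ m/s.
KE = ½(3.49×10⁻²⁶)(1.102×10⁵)² ≈ 2.1×10⁻¹⁶ J.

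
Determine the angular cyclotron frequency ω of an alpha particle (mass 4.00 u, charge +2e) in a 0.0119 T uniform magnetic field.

ω ≈ 5.74×10⁵ rad/s

ω = |q|B/m.
ω = (3.204×10⁻¹⁹)(0.0119)/6.644×10⁻²⁷ ≈ 5.74×10⁵ rad/s.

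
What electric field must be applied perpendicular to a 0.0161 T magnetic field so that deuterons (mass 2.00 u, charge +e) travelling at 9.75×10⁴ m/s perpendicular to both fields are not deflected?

E = 1570 V/m

For straight-line motion qE = qvB, so E = vB.
E = 9.75×10⁴ × 0.0161 = 1570 V/m.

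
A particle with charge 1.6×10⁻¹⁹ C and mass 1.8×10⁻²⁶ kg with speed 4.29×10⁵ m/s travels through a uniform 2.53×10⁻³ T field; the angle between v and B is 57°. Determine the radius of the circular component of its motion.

v⊥ = v sinθ = 4.29×10⁵·sin57° ≈ 3.598×10⁵ m/s.
r = m v⊥/(|q|B) = (1.8×10⁻²⁶)(3.598×10⁵)/((1.6×10⁻¹⁹)(2.53×10⁻³)) ≈ 16.0 m.

r ≈ 16.0 m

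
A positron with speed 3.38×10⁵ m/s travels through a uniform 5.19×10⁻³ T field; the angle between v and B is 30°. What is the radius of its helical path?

v⊥ = v sinθ = 3.38×10⁵·sin30° ≈ 1.690×10⁵ m/s.
r = m v⊥/(|q|B) = (9.109×10⁻³¹)(1.690×10⁵)/((1.602×10⁻¹⁹)(5.19×10⁻³)) ≈ 1.85×10⁻⁴ m.

r ≈ 1.85×10⁻⁴ m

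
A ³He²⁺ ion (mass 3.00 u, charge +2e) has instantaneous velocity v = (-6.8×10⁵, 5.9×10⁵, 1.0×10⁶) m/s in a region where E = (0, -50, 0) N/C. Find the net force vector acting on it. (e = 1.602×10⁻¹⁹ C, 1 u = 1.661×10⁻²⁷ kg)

F ≈ (0, -1.60×10⁻¹⁷, 0) N

Only an electric field acts, so F = qE = (3.204×10⁻¹⁹ C)·(0, -50.0, 0) = (0, -1.60×10⁻¹⁷, 0) N.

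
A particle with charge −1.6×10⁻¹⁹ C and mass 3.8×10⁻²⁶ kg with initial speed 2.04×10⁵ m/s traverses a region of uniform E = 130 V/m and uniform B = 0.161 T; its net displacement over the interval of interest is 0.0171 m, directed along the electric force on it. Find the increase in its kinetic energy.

The magnetic force is always ⟂ v and does no work; only the electric force changes KE.
ΔKE = F_E · d = |q|E d = (1.6×10⁻¹⁹)(130)(0.0171) ≈ 3.56×10⁻¹⁹ J.

ΔKE ≈ 3.56×10⁻¹⁹ J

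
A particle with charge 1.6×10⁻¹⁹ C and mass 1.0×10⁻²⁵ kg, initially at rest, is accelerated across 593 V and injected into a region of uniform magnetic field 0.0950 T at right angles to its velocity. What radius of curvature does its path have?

Acceleration: |q|V = ½mv² ⇒ v = √(2|q|V/m) = √(2·1.6×10⁻¹⁹·593/1.0×10⁻²⁵) ≈ 4.356×10⁴ m/s.
In the field: r = mv/(|q|B) = (1.0×10⁻²⁵)(4.356×10⁴)/((1.6×10⁻¹⁹)(0.0950)) ≈ 0.287 m.

r ≈ 0.287 m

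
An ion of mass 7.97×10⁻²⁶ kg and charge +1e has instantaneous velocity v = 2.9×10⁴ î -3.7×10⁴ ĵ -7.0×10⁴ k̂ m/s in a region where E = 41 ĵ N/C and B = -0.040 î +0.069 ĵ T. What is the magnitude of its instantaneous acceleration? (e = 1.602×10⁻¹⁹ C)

|a| ≈ 1.13×10¹⁰ m/s²

v×B = (4830, 2800, 521) N/C.
E + v×B = (4830, 2840, 521) N/C.
F = q(E + v×B) = (1.602×10⁻¹⁹ C)·(4830, 2840, 521) = (7.74×10⁻¹⁶, 4.55×10⁻¹⁶, 8.35×10⁻¹⁷) N.
|a| = |F|/m = 9.016×10⁻¹⁶/7.97×10⁻²⁶ ≈ 1.13×10¹⁰ m/s².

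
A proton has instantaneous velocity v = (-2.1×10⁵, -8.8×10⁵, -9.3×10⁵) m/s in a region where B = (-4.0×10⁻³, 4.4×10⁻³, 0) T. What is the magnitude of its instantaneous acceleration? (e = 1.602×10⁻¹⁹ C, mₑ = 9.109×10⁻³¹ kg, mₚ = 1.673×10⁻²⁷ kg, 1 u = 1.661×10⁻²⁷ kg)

|a| ≈ 6.79×10¹¹ m/s²

v×B = (4090, 3720, -4440) N/C.
F = q v×B = (1.602×10⁻¹⁹ C)·(4090, 3720, -4440) = (6.56×10⁻¹⁶, 5.96×10⁻¹⁶, -7.12×10⁻¹⁶) N.
|a| = |F|/m = 1.137×10⁻¹⁵/1.673×10⁻²⁷ ≈ 6.79×10¹¹ m/s².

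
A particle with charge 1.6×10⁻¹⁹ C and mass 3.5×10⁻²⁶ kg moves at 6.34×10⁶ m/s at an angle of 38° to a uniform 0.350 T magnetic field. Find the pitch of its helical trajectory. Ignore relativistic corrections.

v∥ = v cosθ = 6.34×10⁶·cos38° ≈ 4.996×10⁶ m/s.
T = 2πm/(|q|B) = 2π(3.5×10⁻²⁶)/((1.6×10⁻¹⁹)(0.350)) ≈ 3.927×10⁻⁶ s.
pitch = v∥ T = (4.996×10⁶)(3.927×10⁻⁶) ≈ 19.6 m.

p ≈ 19.6 m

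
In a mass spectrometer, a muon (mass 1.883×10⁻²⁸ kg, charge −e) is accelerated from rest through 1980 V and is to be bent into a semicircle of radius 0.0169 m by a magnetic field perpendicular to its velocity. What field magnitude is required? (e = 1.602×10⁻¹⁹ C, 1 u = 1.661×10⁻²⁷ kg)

v = √(2|q|V/m) = √(2·1.602×10⁻¹⁹·1980/1.883×10⁻²⁸) ≈ 1.835×10⁶ m/s.
B = mv/(|q|r) = (1.883×10⁻²⁸)(1.835×10⁶)/((1.602×10⁻¹⁹)(0.0169)) ≈ 0.128 T.

B ≈ 0.128 T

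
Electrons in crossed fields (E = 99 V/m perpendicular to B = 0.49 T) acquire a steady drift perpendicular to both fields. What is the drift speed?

v_d ≈ 200 m/s

The steady drift has the magnetic force balancing the electric force, so v_d = E/B.
v_d = 99/0.49 = 200 m/s.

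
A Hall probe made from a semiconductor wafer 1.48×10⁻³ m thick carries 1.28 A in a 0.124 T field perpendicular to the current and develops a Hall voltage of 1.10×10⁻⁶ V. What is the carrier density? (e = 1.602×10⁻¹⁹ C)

n ≈ 6.09×10²⁶ m⁻³

From V_H = IB/(n e t), n = IB/(V_H e t).
n = (1.28)(0.124)/((1.10×10⁻⁶)(1.602×10⁻¹⁹)(1.48×10⁻³)) ≈ 6.09×10²⁶ m⁻³.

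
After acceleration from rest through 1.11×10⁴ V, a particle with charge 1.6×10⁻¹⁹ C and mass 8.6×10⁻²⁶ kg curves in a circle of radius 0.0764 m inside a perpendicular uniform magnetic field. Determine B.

v = √(2|q|V/m) = √(2·1.6×10⁻¹⁹·1.11×10⁴/8.6×10⁻²⁶) ≈ 2.032×10⁵ m/s.
B = mv/(|q|r) = (8.6×10⁻²⁶)(2.032×10⁵)/((1.6×10⁻¹⁹)(0.0764)) ≈ 1.43 T.

B ≈ 1.43 T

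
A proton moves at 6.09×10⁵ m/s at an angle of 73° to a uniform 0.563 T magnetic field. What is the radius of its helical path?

v⊥ = v sinθ = 6.09×10⁵·sin73° ≈ 5.824×10⁵ m/s.
r = m v⊥/(|q|B) = (1.673×10⁻²⁷)(5.824×10⁵)/((1.602×10⁻¹⁹)(0.563)) ≈ 0.0108 m.

r ≈ 0.0108 m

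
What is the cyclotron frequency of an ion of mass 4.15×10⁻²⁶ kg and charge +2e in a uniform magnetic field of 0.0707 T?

f ≈ 8.69×10⁴ Hz

f = |q|B/(2πm).
f = (3.204×10⁻¹⁹)(0.0707)/(2π·4.15×10⁻²⁶) ≈ 8.69×10⁴ Hz.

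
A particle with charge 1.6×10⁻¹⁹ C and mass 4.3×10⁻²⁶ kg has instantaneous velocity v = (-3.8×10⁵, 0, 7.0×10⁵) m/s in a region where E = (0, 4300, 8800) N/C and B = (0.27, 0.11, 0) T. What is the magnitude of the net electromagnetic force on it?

v×B = (-7.70×10⁴, 1.89×10⁵, -4.18×10⁴) N/C.
E + v×B = (-7.70×10⁴, 1.93×10⁵, -3.30×10⁴) N/C.
F = q(E + v×B) = (1.6×10⁻¹⁹ C)·(-7.70×10⁴, 1.93×10⁵, -3.30×10⁴) = (-1.23×10⁻¹⁴, 3.09×10⁻¹⁴, -5.28×10⁻¹⁵) N.
|F| = 3.37×10⁻¹⁴ N.

|F| ≈ 3.37×10⁻¹⁴ N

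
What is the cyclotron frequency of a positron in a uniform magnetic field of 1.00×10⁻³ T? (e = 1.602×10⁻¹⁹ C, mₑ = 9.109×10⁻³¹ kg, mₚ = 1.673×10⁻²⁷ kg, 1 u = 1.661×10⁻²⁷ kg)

f = |q|B/(2πm).
f = (1.602×10⁻¹⁹)(1.00×10⁻³)/(2π·9.109×10⁻³¹) ≈ 2.80×10⁷ Hz.

f ≈ 2.80×10⁷ Hz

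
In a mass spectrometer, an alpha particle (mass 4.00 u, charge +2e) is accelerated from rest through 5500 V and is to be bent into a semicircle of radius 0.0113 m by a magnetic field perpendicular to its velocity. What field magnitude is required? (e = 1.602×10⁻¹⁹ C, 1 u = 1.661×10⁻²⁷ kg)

v = √(2|q|V/m) = √(2·3.204×10⁻¹⁹·5500/6.644×10⁻²⁷) ≈ 7.283×10⁵ m/s.
B = mv/(|q|r) = (6.644×10⁻²⁷)(7.283×10⁵)/((3.204×10⁻¹⁹)(0.0113)) ≈ 1.34 T.

B ≈ 1.34 T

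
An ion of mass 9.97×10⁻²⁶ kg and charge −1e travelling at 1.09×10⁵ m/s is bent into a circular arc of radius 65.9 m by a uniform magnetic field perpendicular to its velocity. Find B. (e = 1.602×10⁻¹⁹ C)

From |q|vB = mv²/r, B = mv/(|q|r).
B = (9.97×10⁻²⁶)(1.09×10⁵)/((1.602×10⁻¹⁹)(65.9)) ≈ 1.03×10⁻³ T.

B ≈ 1.03×10⁻³ T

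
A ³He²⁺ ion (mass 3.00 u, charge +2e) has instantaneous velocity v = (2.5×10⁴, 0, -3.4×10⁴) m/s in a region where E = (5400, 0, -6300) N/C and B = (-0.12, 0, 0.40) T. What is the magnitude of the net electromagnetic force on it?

v×B = (0, -5920, 0) N/C.
E + v×B = (5400, -5920, -6300) N/C.
F = q(E + v×B) = (3.204×10⁻¹⁹ C)·(5400, -5920, -6300) = (1.73×10⁻¹⁵, -1.90×10⁻¹⁵, -2.02×10⁻¹⁵) N.
|F| = 3.27×10⁻¹⁵ N.

|F| ≈ 3.27×10⁻¹⁵ N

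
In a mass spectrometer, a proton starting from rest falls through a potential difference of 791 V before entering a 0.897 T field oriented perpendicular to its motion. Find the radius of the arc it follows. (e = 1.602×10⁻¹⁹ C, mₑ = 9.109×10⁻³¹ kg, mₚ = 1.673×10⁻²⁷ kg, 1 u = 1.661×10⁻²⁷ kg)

Acceleration: |q|V = ½mv² ⇒ v = √(2|q|V/m) = √(2·1.602×10⁻¹⁹·791/1.673×10⁻²⁷) ≈ 3.892×10⁵ m/s.
In the field: r = mv/(|q|B) = (1.673×10⁻²⁷)(3.892×10⁵)/((1.602×10⁻¹⁹)(0.897)) ≈ 4.53×10⁻³ m.

r ≈ 4.53×10⁻³ m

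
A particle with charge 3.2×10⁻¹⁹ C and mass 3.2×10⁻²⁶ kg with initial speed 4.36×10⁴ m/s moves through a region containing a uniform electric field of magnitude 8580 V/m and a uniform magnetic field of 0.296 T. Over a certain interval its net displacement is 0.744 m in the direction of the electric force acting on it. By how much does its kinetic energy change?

ΔKE ≈ 2.04×10⁻¹⁵ J

The magnetic force is always ⟂ v and does no work; only the electric force changes KE.
ΔKE = F_E · d = |q|E d = (3.2×10⁻¹⁹)(8580)(0.744) ≈ 2.04×10⁻¹⁵ J.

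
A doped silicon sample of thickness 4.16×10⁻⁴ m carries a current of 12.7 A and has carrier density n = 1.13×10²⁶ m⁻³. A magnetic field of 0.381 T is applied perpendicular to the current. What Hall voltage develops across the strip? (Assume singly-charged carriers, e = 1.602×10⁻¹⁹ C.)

V_H ≈ 6.43×10⁻⁴ V

V_H = IB/(n e t).
V_H = (12.7)(0.381)/((1.13×10²⁶)(1.602×10⁻¹⁹)(4.16×10⁻⁴)) ≈ 6.43×10⁻⁴ V.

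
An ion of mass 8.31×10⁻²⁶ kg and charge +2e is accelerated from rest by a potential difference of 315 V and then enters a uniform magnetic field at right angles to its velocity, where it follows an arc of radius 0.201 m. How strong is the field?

B ≈ 0.0636 T

v = √(2|q|V/m) = √(2·3.204×10⁻¹⁹·315/8.31×10⁻²⁶) ≈ 4.929×10⁴ m/s.
B = mv/(|q|r) = (8.31×10⁻²⁶)(4.929×10⁴)/((3.204×10⁻¹⁹)(0.201)) ≈ 0.0636 T.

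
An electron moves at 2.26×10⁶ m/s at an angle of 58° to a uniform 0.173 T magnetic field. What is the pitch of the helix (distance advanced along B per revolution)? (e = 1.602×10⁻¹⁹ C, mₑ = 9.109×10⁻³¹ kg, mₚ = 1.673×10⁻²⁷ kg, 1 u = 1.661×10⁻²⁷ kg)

v∥ = v cosθ = 2.26×10⁶·cos58° ≈ 1.198×10⁶ m/s.
T = 2πm/(|q|B) = 2π(9.109×10⁻³¹)/((1.602×10⁻¹⁹)(0.173)) ≈ 2.065×10⁻¹⁰ s.
pitch = v∥ T = (1.198×10⁶)(2.065×10⁻¹⁰) ≈ 2.47×10⁻⁴ m.

p ≈ 2.47×10⁻⁴ m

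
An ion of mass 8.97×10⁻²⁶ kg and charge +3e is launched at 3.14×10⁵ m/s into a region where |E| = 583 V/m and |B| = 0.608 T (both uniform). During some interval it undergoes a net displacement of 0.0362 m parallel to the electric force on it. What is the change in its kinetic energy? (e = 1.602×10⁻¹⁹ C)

ΔKE ≈ 1.01×10⁻¹⁷ J

The magnetic force is always ⟂ v and does no work; only the electric force changes KE.
ΔKE = F_E · d = |q|E d = (4.806×10⁻¹⁹)(583)(0.0362) ≈ 1.01×10⁻¹⁷ J.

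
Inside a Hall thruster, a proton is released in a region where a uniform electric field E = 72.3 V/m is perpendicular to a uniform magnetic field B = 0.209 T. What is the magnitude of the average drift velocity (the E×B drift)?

The steady drift has the magnetic force balancing the electric force, so v_d = E/B.
v_d = 72.3/0.209 = 346 m/s.

v_d ≈ 346 m/s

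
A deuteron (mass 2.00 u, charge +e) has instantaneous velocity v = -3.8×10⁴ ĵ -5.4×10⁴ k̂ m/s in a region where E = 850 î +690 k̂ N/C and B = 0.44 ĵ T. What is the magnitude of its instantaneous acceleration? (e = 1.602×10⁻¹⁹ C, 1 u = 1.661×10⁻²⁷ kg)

|a| ≈ 1.19×10¹² m/s²

v×B = (2.38×10⁴, 0, 0) N/C.
E + v×B = (2.46×10⁴, 0, 690) N/C.
F = q(E + v×B) = (1.602×10⁻¹⁹ C)·(2.46×10⁴, 0, 690) = (3.94×10⁻¹⁵, 0, 1.11×10⁻¹⁶) N.
|a| = |F|/m = 3.944×10⁻¹⁵/3.322×10⁻²⁷ ≈ 1.19×10¹² m/s².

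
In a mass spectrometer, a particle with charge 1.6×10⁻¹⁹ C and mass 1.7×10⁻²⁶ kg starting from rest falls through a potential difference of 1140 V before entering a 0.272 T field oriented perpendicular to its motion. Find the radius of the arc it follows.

r ≈ 0.0572 m

Acceleration: |q|V = ½mv² ⇒ v = √(2|q|V/m) = √(2·1.6×10⁻¹⁹·1140/1.7×10⁻²⁶) ≈ 1.465×10⁵ m/s.
In the field: r = mv/(|q|B) = (1.7×10⁻²⁶)(1.465×10⁵)/((1.6×10⁻¹⁹)(0.272)) ≈ 0.0572 m.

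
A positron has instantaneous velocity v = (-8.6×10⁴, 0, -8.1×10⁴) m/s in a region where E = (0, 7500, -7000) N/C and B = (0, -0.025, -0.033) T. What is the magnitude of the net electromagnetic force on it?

v×B = (-2020, -2840, 2150) N/C.
E + v×B = (-2020, 4660, -4850) N/C.
F = q(E + v×B) = (1.602×10⁻¹⁹ C)·(-2020, 4660, -4850) = (-3.24×10⁻¹⁶, 7.47×10⁻¹⁶, -7.77×10⁻¹⁶) N.
|F| = 1.13×10⁻¹⁵ N.

|F| ≈ 1.13×10⁻¹⁵ N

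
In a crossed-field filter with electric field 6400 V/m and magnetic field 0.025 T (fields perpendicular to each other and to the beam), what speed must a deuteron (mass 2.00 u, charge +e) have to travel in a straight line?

Straight-line motion ⇒ electric and magnetic forces cancel, so E = vB.
v = E/B = 6400/0.025 = 2.6×10⁵ m/s.

v = 2.6×10⁵ m/s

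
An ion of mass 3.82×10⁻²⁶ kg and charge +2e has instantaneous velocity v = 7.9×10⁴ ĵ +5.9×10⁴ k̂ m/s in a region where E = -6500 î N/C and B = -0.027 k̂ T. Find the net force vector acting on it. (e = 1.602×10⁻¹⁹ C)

v×B = (-2130, 0, 0) N/C.
E + v×B = (-8630, 0, 0) N/C.
F = q(E + v×B) = (3.204×10⁻¹⁹ C)·(-8630, 0, 0) = (-2.77×10⁻¹⁵, 0, 0) N.

F ≈ (-2.77×10⁻¹⁵, 0, 0) N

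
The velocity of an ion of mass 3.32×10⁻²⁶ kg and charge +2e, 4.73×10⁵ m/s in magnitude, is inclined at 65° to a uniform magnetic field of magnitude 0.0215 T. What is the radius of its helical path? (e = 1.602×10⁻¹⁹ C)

v⊥ = v sinθ = 4.73×10⁵·sin65° ≈ 4.287×10⁵ m/s.
r = m v⊥/(|q|B) = (3.32×10⁻²⁶)(4.287×10⁵)/((3.204×10⁻¹⁹)(0.0215)) ≈ 2.07 m.

r ≈ 2.07 m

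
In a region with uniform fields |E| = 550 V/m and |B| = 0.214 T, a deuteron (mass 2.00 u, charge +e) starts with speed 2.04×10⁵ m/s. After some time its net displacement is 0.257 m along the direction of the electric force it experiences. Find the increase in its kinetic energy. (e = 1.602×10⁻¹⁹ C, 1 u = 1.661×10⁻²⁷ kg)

The magnetic force is always ⟂ v and does no work; only the electric force changes KE.
ΔKE = F_E · d = |q|E d = (1.602×10⁻¹⁹)(550)(0.257) ≈ 2.26×10⁻¹⁷ J.

ΔKE ≈ 2.26×10⁻¹⁷ J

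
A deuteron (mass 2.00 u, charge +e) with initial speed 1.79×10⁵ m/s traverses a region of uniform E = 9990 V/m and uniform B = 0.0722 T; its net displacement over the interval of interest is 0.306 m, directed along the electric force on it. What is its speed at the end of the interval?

v_f ≈ 5.72×10⁵ m/s

B does no work; ΔKE = |q|E d.
½mv_f² = ½mv₀² + |q|Ed = ½(3.322×10⁻²⁷)(1.79×10⁵)² + (1.602×10⁻¹⁹)(9990)(0.306) ≈ 5.322×10⁻¹⁷ J + 4.897×10⁻¹⁶ J ≈ 5.429×10⁻¹⁶ J.
v_f = √(2·5.429×10⁻¹⁶/3.322×10⁻²⁷) ≈ 5.72×10⁵ m/s.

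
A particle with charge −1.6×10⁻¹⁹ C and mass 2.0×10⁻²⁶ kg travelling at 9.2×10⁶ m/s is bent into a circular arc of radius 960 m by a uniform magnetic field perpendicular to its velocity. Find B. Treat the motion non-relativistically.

B ≈ 1.2×10⁻³ T

From |q|vB = mv²/r, B = mv/(|q|r).
B = (2.0×10⁻²⁶)(9.2×10⁶)/((1.6×10⁻¹⁹)(960)) ≈ 1.2×10⁻³ T.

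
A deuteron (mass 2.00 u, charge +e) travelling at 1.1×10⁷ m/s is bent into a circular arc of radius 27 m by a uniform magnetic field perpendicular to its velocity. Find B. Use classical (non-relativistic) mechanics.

B ≈ 8.4×10⁻³ T

From |q|vB = mv²/r, B = mv/(|q|r).
B = (3.322×10⁻²⁷)(1.1×10⁷)/((1.602×10⁻¹⁹)(27)) ≈ 8.4×10⁻³ T.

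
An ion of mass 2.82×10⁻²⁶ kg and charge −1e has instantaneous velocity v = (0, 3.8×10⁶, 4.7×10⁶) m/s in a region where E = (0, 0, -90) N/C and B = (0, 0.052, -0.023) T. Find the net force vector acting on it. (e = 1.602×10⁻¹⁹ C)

v×B = (-3.32×10⁵, 0, 0) N/C.
E + v×B = (-3.32×10⁵, 0, -90.0) N/C.
F = q(E + v×B) = (−1.602×10⁻¹⁹ C)·(-3.32×10⁵, 0, -90.0) = (5.32×10⁻¹⁴, 0, 1.44×10⁻¹⁷) N.

F ≈ (5.32×10⁻¹⁴, 0, 1.44×10⁻¹⁷) N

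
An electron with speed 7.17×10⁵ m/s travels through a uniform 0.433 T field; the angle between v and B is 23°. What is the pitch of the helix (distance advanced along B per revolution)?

v∥ = v cosθ = 7.17×10⁵·cos23° ≈ 6.600×10⁵ m/s.
T = 2πm/(|q|B) = 2π(9.109×10⁻³¹)/((1.602×10⁻¹⁹)(0.433)) ≈ 8.251×10⁻¹¹ s.
pitch = v∥ T = (6.600×10⁵)(8.251×10⁻¹¹) ≈ 5.45×10⁻⁵ m.

p ≈ 5.45×10⁻⁵ m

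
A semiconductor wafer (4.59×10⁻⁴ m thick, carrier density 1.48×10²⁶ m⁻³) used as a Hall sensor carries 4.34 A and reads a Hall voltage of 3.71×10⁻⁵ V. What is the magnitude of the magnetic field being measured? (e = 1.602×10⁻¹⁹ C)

B ≈ 0.0930 T

From V_H = IB/(n e t), B = V_H n e t / I.
B = (3.71×10⁻⁵)(1.48×10²⁶)(1.602×10⁻¹⁹)(4.59×10⁻⁴)/4.34 ≈ 0.0930 T.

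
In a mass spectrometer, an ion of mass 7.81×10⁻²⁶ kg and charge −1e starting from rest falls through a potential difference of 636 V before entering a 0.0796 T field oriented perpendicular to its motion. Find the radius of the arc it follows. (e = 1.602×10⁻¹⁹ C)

Acceleration: |q|V = ½mv² ⇒ v = √(2|q|V/m) = √(2·1.602×10⁻¹⁹·636/7.81×10⁻²⁶) ≈ 5.108×10⁴ m/s.
In the field: r = mv/(|q|B) = (7.81×10⁻²⁶)(5.108×10⁴)/((1.602×10⁻¹⁹)(0.0796)) ≈ 0.313 m.

r ≈ 0.313 m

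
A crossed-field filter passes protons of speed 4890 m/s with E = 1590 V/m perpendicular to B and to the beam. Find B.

Balance of forces in the selector: qE = qvB ⇒ B = E/v.
B = 1590/4890 = 0.325 T.

B = 0.325 T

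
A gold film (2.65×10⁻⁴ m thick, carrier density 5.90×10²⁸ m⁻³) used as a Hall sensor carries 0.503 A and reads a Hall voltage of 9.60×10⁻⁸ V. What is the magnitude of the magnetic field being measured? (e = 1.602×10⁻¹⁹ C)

B ≈ 0.478 T

From V_H = IB/(n e t), B = V_H n e t / I.
B = (9.60×10⁻⁸)(5.90×10²⁸)(1.602×10⁻¹⁹)(2.65×10⁻⁴)/0.503 ≈ 0.478 T.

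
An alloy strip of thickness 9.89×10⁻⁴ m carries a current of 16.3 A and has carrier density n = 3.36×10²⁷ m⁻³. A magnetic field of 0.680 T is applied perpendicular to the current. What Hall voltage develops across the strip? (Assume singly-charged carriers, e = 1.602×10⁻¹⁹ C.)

V_H = IB/(n e t).
V_H = (16.3)(0.680)/((3.36×10²⁷)(1.602×10⁻¹⁹)(9.89×10⁻⁴)) ≈ 2.08×10⁻⁵ V.

V_H ≈ 2.08×10⁻⁵ V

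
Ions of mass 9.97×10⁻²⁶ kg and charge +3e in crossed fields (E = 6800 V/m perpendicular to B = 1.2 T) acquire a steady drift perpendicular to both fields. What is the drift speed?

v_d ≈ 5700 m/s

The E×B drift speed is v_d = E/B.
v_d = 6800/1.2 = 5700 m/s.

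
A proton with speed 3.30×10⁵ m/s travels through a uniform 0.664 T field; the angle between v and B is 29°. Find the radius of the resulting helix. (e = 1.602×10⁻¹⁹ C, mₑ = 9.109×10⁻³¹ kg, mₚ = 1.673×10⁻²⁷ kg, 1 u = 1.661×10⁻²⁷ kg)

r ≈ 2.52×10⁻³ m

v⊥ = v sinθ = 3.30×10⁵·sin29° ≈ 1.600×10⁵ m/s.
r = m v⊥/(|q|B) = (1.673×10⁻²⁷)(1.600×10⁵)/((1.602×10⁻¹⁹)(0.664)) ≈ 2.52×10⁻³ m.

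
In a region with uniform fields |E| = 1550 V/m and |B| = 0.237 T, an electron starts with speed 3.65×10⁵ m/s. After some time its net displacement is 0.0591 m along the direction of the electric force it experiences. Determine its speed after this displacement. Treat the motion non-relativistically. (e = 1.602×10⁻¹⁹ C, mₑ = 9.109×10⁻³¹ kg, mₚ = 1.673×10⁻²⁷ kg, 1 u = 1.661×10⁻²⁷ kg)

v_f ≈ 5.69×10⁶ m/s

B does no work; ΔKE = |q|E d.
½mv_f² = ½mv₀² + |q|Ed = ½(9.109×10⁻³¹)(3.65×10⁵)² + (1.602×10⁻¹⁹)(1550)(0.0591) ≈ 6.068×10⁻²⁰ J + 1.468×10⁻¹⁷ J ≈ 1.474×10⁻¹⁷ J.
v_f = √(2·1.474×10⁻¹⁷/9.109×10⁻³¹) ≈ 5.69×10⁶ m/s.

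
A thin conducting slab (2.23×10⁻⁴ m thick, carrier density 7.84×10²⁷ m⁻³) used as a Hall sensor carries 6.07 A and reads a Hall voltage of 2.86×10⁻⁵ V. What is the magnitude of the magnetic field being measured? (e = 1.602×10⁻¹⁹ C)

From V_H = IB/(n e t), B = V_H n e t / I.
B = (2.86×10⁻⁵)(7.84×10²⁷)(1.602×10⁻¹⁹)(2.23×10⁻⁴)/6.07 ≈ 1.32 T.

B ≈ 1.32 T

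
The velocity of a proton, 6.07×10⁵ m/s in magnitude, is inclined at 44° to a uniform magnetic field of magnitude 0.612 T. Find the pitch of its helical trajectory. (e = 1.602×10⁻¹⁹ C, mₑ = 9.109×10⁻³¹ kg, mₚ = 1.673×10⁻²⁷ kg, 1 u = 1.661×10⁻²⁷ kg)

p ≈ 0.0468 m

v∥ = v cosθ = 6.07×10⁵·cos44° ≈ 4.366×10⁵ m/s.
T = 2πm/(|q|B) = 2π(1.673×10⁻²⁷)/((1.602×10⁻¹⁹)(0.612)) ≈ 1.072×10⁻⁷ s.
pitch = v∥ T = (4.366×10⁵)(1.072×10⁻⁷) ≈ 0.0468 m.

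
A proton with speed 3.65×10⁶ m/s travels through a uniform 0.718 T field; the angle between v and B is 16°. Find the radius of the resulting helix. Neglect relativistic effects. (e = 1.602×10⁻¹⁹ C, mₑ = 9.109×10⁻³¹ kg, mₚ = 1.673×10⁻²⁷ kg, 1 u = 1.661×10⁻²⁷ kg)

r ≈ 0.0146 m

v⊥ = v sinθ = 3.65×10⁶·sin16° ≈ 1.006×10⁶ m/s.
r = m v⊥/(|q|B) = (1.673×10⁻²⁷)(1.006×10⁶)/((1.602×10⁻¹⁹)(0.718)) ≈ 0.0146 m.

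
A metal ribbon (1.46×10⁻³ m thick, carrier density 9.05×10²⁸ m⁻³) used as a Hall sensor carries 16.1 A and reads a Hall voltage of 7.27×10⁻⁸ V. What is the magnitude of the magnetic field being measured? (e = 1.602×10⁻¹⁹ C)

B ≈ 0.0956 T

From V_H = IB/(n e t), B = V_H n e t / I.
B = (7.27×10⁻⁸)(9.05×10²⁸)(1.602×10⁻¹⁹)(1.46×10⁻³)/16.1 ≈ 0.0956 T.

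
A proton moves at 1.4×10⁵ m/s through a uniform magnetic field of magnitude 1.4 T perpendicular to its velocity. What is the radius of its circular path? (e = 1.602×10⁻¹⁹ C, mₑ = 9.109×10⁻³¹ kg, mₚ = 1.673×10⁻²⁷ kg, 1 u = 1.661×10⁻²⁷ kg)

r ≈ 1.0×10⁻³ m

The magnetic force provides the centripetal force: |q|vB = mv²/r.
r = mv/(|q|B) = (1.673×10⁻²⁷)(1.4×10⁵)/((1.602×10⁻¹⁹)(1.4)) ≈ 1.0×10⁻³ m.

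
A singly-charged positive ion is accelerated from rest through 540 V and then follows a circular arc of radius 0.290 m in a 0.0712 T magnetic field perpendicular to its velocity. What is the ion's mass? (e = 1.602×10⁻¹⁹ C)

Combine |q|V = ½mv² and r = mv/(|q|B): eliminate v to get m = qB²r²/(2V).
m = (1.602×10⁻¹⁹)(0.0712)²(0.290)²/(2·540) ≈ 6.32×10⁻²⁶ kg.

m ≈ 6.32×10⁻²⁶ kg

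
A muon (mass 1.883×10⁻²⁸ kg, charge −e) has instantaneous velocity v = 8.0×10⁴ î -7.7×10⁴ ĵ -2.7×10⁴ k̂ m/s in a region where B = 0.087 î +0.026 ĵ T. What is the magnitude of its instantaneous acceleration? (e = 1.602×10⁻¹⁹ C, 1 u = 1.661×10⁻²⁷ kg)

|a| ≈ 7.75×10¹² m/s²

v×B = (702, -2350, 8780) N/C.
F = q v×B = (−1.602×10⁻¹⁹ C)·(702, -2350, 8780) = (-1.12×10⁻¹⁶, 3.76×10⁻¹⁶, -1.41×10⁻¹⁵) N.
|a| = |F|/m = 1.460×10⁻¹⁵/1.883×10⁻²⁸ ≈ 7.75×10¹² m/s².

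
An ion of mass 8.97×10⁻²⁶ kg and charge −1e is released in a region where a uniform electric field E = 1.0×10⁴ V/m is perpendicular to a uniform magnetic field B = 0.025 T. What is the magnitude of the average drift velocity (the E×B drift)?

v_d ≈ 4.0×10⁵ m/s

The steady drift has the magnetic force balancing the electric force, so v_d = E/B.
v_d = 1.0×10⁴/0.025 = 4.0×10⁵ m/s.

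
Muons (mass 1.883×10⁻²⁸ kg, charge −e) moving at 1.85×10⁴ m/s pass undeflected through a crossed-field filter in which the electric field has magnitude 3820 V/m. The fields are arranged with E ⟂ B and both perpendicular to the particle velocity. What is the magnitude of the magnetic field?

B = 0.206 T

Balance of forces in the selector: qE = qvB ⇒ B = E/v.
B = 3820/1.85×10⁴ = 0.206 T.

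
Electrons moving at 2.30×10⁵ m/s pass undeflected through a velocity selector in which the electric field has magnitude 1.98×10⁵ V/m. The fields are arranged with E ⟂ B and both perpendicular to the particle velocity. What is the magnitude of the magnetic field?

Balance of forces in the selector: qE = qvB ⇒ B = E/v.
B = 1.98×10⁵/2.30×10⁵ = 0.861 T.

B = 0.861 T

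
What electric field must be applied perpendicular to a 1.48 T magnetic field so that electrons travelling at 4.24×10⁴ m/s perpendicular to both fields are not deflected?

E = 6.28×10⁴ V/m

For straight-line motion qE = qvB, so E = vB.
E = 4.24×10⁴ × 1.48 = 6.28×10⁴ V/m.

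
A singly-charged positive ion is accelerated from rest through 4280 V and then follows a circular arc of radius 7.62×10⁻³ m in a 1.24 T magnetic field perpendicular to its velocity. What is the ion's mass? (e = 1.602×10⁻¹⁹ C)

Combine |q|V = ½mv² and r = mv/(|q|B): eliminate v to get m = qB²r²/(2V).
m = (1.602×10⁻¹⁹)(1.24)²(7.62×10⁻³)²/(2·4280) ≈ 1.67×10⁻²⁷ kg.

m ≈ 1.67×10⁻²⁷ kg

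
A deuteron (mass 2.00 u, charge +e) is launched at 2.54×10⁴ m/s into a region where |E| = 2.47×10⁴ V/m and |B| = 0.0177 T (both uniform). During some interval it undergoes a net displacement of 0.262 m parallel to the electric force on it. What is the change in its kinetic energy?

The magnetic force is always ⟂ v and does no work; only the electric force changes KE.
ΔKE = F_E · d = |q|E d = (1.602×10⁻¹⁹)(2.47×10⁴)(0.262) ≈ 1.04×10⁻¹⁵ J.

ΔKE ≈ 1.04×10⁻¹⁵ J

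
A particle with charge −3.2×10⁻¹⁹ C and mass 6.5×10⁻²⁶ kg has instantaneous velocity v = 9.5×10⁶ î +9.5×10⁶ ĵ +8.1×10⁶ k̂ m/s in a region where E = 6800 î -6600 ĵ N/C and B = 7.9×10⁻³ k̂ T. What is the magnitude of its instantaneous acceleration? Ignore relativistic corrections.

v×B = (7.51×10⁴, -7.51×10⁴, 0) N/C.
E + v×B = (8.19×10⁴, -8.17×10⁴, 0) N/C.
F = q(E + v×B) = (−3.2×10⁻¹⁹ C)·(8.19×10⁴, -8.17×10⁴, 0) = (-2.62×10⁻¹⁴, 2.61×10⁻¹⁴, 0) N.
|a| = |F|/m = 3.700×10⁻¹⁴/6.5×10⁻²⁶ ≈ 5.69×10¹¹ m/s².

|a| ≈ 5.69×10¹¹ m/s²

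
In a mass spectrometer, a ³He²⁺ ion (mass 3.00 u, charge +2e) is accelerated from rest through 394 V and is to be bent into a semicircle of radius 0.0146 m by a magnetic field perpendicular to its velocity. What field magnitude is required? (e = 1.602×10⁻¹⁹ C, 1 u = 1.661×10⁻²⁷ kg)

B ≈ 0.240 T

v = √(2|q|V/m) = √(2·3.204×10⁻¹⁹·394/4.983×10⁻²⁷) ≈ 2.251×10⁵ m/s.
B = mv/(|q|r) = (4.983×10⁻²⁷)(2.251×10⁵)/((3.204×10⁻¹⁹)(0.0146)) ≈ 0.240 T.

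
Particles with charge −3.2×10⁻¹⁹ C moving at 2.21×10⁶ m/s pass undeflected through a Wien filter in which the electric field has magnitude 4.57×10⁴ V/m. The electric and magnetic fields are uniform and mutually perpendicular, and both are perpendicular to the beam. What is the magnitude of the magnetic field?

Balance of forces in the selector: qE = qvB ⇒ B = E/v.
B = 4.57×10⁴/2.21×10⁶ = 0.0207 T.

B = 0.0207 T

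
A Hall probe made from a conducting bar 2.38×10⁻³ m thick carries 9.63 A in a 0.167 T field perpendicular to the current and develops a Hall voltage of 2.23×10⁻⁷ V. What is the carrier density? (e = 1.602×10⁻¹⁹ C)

n ≈ 1.89×10²⁸ m⁻³

From V_H = IB/(n e t), n = IB/(V_H e t).
n = (9.63)(0.167)/((2.23×10⁻⁷)(1.602×10⁻¹⁹)(2.38×10⁻³)) ≈ 1.89×10²⁸ m⁻³.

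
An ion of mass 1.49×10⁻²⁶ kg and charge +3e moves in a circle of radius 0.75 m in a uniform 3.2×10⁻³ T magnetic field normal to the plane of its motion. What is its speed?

v ≈ 7.7×10⁴ m/s

From |q|vB = mv²/r, v = |q|Br/m.
v = (4.806×10⁻¹⁹)(3.2×10⁻³)(0.75)/1.49×10⁻²⁶ ≈ 7.7×10⁴ m/s.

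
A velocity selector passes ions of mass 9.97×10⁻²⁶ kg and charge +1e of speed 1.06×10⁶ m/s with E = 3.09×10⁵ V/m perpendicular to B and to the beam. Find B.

Balance of forces in the selector: qE = qvB ⇒ B = E/v.
B = 3.09×10⁵/1.06×10⁶ = 0.292 T.

B = 0.292 T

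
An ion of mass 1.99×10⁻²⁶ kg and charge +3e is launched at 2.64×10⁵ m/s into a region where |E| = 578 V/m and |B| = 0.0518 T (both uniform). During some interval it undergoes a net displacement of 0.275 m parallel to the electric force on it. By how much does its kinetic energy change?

ΔKE ≈ 7.64×10⁻¹⁷ J

The magnetic force is always ⟂ v and does no work; only the electric force changes KE.
ΔKE = F_E · d = |q|E d = (4.806×10⁻¹⁹)(578)(0.275) ≈ 7.64×10⁻¹⁷ J.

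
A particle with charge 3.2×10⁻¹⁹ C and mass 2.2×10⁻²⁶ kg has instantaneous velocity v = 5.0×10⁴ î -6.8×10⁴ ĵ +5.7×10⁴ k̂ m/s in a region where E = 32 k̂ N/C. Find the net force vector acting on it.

F ≈ (0, 0, 1.02×10⁻¹⁷) N

Only an electric field acts, so F = qE = (3.2×10⁻¹⁹ C)·(0, 0, 32.0) = (0, 0, 1.02×10⁻¹⁷) N.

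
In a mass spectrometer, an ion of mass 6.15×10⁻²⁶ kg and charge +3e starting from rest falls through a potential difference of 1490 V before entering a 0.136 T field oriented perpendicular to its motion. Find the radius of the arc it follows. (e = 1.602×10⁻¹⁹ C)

Acceleration: |q|V = ½mv² ⇒ v = √(2|q|V/m) = √(2·4.806×10⁻¹⁹·1490/6.15×10⁻²⁶) ≈ 1.526×10⁵ m/s.
In the field: r = mv/(|q|B) = (6.15×10⁻²⁶)(1.526×10⁵)/((4.806×10⁻¹⁹)(0.136)) ≈ 0.144 m.

r ≈ 0.144 m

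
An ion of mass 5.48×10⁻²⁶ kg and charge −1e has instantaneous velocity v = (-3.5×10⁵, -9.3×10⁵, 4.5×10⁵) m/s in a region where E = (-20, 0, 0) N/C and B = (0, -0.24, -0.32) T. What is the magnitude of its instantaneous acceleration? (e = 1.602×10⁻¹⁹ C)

|a| ≈ 1.25×10¹² m/s²

v×B = (4.06×10⁵, -1.12×10⁵, 8.40×10⁴) N/C.
E + v×B = (4.06×10⁵, -1.12×10⁵, 8.40×10⁴) N/C.
F = q(E + v×B) = (−1.602×10⁻¹⁹ C)·(4.06×10⁵, -1.12×10⁵, 8.40×10⁴) = (-6.50×10⁻¹⁴, 1.79×10⁻¹⁴, -1.35×10⁻¹⁴) N.
|a| = |F|/m = 6.874×10⁻¹⁴/5.48×10⁻²⁶ ≈ 1.25×10¹² m/s².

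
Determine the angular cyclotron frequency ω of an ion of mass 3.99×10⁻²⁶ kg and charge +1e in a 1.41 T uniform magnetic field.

ω ≈ 5.66×10⁶ rad/s

ω = |q|B/m.
ω = (1.602×10⁻¹⁹)(1.41)/3.99×10⁻²⁶ ≈ 5.66×10⁶ rad/s.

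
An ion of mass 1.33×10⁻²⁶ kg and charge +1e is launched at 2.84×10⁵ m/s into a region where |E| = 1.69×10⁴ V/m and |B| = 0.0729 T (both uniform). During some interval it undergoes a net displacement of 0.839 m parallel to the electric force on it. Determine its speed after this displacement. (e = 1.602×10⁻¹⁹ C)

v_f ≈ 6.50×10⁵ m/s

B does no work; ΔKE = |q|E d.
½mv_f² = ½mv₀² + |q|Ed = ½(1.33×10⁻²⁶)(2.84×10⁵)² + (1.602×10⁻¹⁹)(1.69×10⁴)(0.839) ≈ 5.364×10⁻¹⁶ J + 2.271×10⁻¹⁵ J ≈ 2.808×10⁻¹⁵ J.
v_f = √(2·2.808×10⁻¹⁵/1.33×10⁻²⁶) ≈ 6.50×10⁵ m/s.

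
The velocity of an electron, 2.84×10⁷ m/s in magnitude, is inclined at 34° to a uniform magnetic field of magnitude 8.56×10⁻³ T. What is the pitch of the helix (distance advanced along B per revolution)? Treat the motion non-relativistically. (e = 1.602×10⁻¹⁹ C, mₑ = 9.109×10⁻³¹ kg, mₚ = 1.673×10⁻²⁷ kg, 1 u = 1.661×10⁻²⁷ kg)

p ≈ 0.0983 m

v∥ = v cosθ = 2.84×10⁷·cos34° ≈ 2.354×10⁷ m/s.
T = 2πm/(|q|B) = 2π(9.109×10⁻³¹)/((1.602×10⁻¹⁹)(8.56×10⁻³)) ≈ 4.174×10⁻⁹ s.
pitch = v∥ T = (2.354×10⁷)(4.174×10⁻⁹) ≈ 0.0983 m.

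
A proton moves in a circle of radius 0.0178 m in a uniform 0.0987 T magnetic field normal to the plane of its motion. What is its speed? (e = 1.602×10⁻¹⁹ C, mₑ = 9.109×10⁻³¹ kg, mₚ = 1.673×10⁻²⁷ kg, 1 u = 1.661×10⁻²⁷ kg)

v ≈ 1.68×10⁵ m/s

From |q|vB = mv²/r, v = |q|Br/m.
v = (1.602×10⁻¹⁹)(0.0987)(0.0178)/1.673×10⁻²⁷ ≈ 1.68×10⁵ m/s.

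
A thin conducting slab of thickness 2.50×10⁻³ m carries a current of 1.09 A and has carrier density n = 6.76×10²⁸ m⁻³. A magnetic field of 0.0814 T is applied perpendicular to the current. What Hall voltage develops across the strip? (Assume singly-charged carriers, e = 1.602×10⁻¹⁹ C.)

V_H = IB/(n e t).
V_H = (1.09)(0.0814)/((6.76×10²⁸)(1.602×10⁻¹⁹)(2.50×10⁻³)) ≈ 3.28×10⁻⁹ V.

V_H ≈ 3.28×10⁻⁹ V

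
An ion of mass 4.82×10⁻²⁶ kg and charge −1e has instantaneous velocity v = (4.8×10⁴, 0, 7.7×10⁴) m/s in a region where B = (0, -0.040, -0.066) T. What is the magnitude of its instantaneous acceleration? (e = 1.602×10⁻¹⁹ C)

|a| ≈ 1.60×10¹⁰ m/s²

v×B = (3080, 3170, -1920) N/C.
F = q v×B = (−1.602×10⁻¹⁹ C)·(3080, 3170, -1920) = (-4.93×10⁻¹⁶, -5.08×10⁻¹⁶, 3.08×10⁻¹⁶) N.
|a| = |F|/m = 7.718×10⁻¹⁶/4.82×10⁻²⁶ ≈ 1.60×10¹⁰ m/s².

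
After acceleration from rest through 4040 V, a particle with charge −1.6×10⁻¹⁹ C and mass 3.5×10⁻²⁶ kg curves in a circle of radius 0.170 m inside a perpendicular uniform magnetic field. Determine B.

v = √(2|q|V/m) = √(2·1.6×10⁻¹⁹·4040/3.5×10⁻²⁶) ≈ 1.922×10⁵ m/s.
B = mv/(|q|r) = (3.5×10⁻²⁶)(1.922×10⁵)/((1.6×10⁻¹⁹)(0.170)) ≈ 0.247 T.

B ≈ 0.247 T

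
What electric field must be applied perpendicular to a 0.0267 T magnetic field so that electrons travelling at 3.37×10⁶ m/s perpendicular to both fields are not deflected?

E = 9.00×10⁴ V/m

For straight-line motion qE = qvB, so E = vB.
E = 3.37×10⁶ × 0.0267 = 9.00×10⁴ V/m.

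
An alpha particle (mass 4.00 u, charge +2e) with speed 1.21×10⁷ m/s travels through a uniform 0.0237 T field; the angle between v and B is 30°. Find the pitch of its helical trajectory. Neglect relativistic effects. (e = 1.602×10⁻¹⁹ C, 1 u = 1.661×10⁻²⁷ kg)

p ≈ 57.6 m

v∥ = v cosθ = 1.21×10⁷·cos30° ≈ 1.048×10⁷ m/s.
T = 2πm/(|q|B) = 2π(6.644×10⁻²⁷)/((3.204×10⁻¹⁹)(0.0237)) ≈ 5.498×10⁻⁶ s.
pitch = v∥ T = (1.048×10⁷)(5.498×10⁻⁶) ≈ 57.6 m.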